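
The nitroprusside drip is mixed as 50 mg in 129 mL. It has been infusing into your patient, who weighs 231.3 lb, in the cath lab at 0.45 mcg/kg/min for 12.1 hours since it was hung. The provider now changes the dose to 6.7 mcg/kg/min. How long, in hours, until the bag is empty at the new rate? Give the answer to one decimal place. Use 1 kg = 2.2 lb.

Initial rate:
Weight = 231.3 lb ÷ 2.2 lb/kg = 105.1364 kg
Dose = 0.45 mcg/kg/min × 105.1364 kg = 47.31136 mcg/min
47.31136 mcg/min × 60 min/hr = 2838.682 mcg/hr
Concentration = 50 mg ÷ 129 mL = 0.3875969 mg/mL = 387.5969 mcg/mL
Rate = 2838.682 mcg/hr ÷ 387.5969 mcg/mL = 7.323799 mL/hr
Volume infused so far = 7.323799 mL/hr × 12.1 hr = 88.61797 mL
Volume remaining = 129 − 88.61797 = 40.38203 mL
New rate:
Dose = 6.7 mcg/kg/min × 105.1364 kg = 704.4136 mcg/min
704.4136 mcg/min × 60 min/hr = 42264.82 mcg/hr
Rate = 42264.82 mcg/hr ÷ 387.5969 mcg/mL = 109.0432 mL/hr
Time remaining = 40.38203 mL ÷ 109.0432 mL/hr = 0.3703305 hr

0.4 hours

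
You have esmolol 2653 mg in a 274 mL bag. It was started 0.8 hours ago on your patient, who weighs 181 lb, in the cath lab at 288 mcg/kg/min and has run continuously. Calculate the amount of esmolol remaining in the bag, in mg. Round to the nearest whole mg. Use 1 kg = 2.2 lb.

1516 mg

Weight = 181 lb ÷ 2.2 lb/kg = 82.27273 kg
Dose = 288 mcg/kg/min × 82.27273 kg = 23694.55 mcg/min
23694.55 mcg/min × 60 min/hr = 1421673 mcg/hr
Concentration = 2653 mg ÷ 274 mL = 9.682482 mg/mL = 9682.482 mcg/mL
Rate = 1421673 mcg/hr ÷ 9682.482 mcg/mL = 146.8294 mL/hr
Volume infused = 146.8294 mL/hr × 0.8 hr = 117.4635 mL
Volume remaining = 274 − 117.4635 = 156.5365 mL
Drug remaining = 156.5365 mL × 9682.482 mcg/mL = 1515662 mcg = 1515.662 mg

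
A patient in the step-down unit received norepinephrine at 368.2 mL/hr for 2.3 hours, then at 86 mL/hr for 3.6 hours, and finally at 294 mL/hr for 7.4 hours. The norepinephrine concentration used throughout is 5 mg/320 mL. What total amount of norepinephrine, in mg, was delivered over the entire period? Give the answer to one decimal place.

52.1 mg

Concentration = 5 mg ÷ 320 mL = 0.015625 mg/mL
Stage 1: 368.2 mL/hr × 2.3 hr = 846.86 mL → 846.86 mL × 0.015625 mg/mL = 13.23219 mg
Stage 2: 86 mL/hr × 3.6 hr = 309.6 mL → 309.6 mL × 0.015625 mg/mL = 4.8375 mg
Stage 3: 294 mL/hr × 7.4 hr = 2175.6 mL → 2175.6 mL × 0.015625 mg/mL = 33.99375 mg
Total = 13.23219 + 4.8375 + 33.99375 = 52.06344 mg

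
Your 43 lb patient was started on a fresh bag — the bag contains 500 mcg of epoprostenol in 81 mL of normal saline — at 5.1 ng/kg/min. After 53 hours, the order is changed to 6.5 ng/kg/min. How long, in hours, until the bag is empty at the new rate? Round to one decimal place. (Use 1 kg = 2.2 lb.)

Initial rate:
Weight = 43 lb ÷ 2.2 lb/kg = 19.54545 kg
Dose = 5.1 ng/kg/min × 19.54545 kg = 99.68182 ng/min
99.68182 ng/min × 60 min/hr = 5980.909 ng/hr
Concentration = 500 mcg ÷ 81 mL = 6.17284 mcg/mL = 6172.84 ng/mL
Rate = 5980.909 ng/hr ÷ 6172.84 ng/mL = 0.9689073 mL/hr
Volume infused so far = 0.9689073 mL/hr × 53 hr = 51.35209 mL
Volume remaining = 81 − 51.35209 = 29.64791 mL
New rate:
Dose = 6.5 ng/kg/min × 19.54545 kg = 127.0455 ng/min
127.0455 ng/min × 60 min/hr = 7622.727 ng/hr
Rate = 7622.727 ng/hr ÷ 6172.84 ng/mL = 1.234882 mL/hr
Time remaining = 29.64791 mL ÷ 1.234882 mL/hr = 24.00871 hr

24.0 hours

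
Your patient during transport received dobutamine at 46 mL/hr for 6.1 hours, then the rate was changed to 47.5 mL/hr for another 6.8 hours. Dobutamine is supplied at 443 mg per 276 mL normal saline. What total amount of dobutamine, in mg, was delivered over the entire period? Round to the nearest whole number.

Concentration = 443 mg ÷ 276 mL = 1.605072 mg/mL
Stage 1: 46 mL/hr × 6.1 hr = 280.6 mL → 280.6 mL × 1.605072 mg/mL = 450.3833 mg
Stage 2: 47.5 mL/hr × 6.8 hr = 323 mL → 323 mL × 1.605072 mg/mL = 518.4384 mg
Total = 450.3833 + 518.4384 = 968.8217 mg

969 mg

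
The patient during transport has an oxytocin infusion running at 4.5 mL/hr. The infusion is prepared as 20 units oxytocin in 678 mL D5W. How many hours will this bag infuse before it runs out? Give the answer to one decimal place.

Duration = 678 mL ÷ 4.5 mL/hr = 150.6667 hr

150.7 hours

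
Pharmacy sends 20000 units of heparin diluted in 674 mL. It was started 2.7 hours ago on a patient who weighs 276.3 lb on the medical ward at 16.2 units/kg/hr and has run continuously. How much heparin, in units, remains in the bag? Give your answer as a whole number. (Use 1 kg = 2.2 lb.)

Weight = 276.3 lb ÷ 2.2 lb/kg = 125.5909 kg
Dose = 16.2 units/kg/hr × 125.5909 kg = 2034.573 units/hr
Concentration = 20000 units ÷ 674 mL = 29.67359 units/mL
Rate = 2034.573 units/hr ÷ 29.67359 units/mL = 68.5651 mL/hr
Volume infused = 68.5651 mL/hr × 2.7 hr = 185.1258 mL
Volume remaining = 674 − 185.1258 = 488.8742 mL
Drug remaining = 488.8742 mL × 29.67359 units/mL = 14506.65 units

14507 units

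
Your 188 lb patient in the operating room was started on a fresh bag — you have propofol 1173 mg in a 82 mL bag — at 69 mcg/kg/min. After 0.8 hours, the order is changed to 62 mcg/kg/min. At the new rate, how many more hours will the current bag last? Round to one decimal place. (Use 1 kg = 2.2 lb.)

2.8 hours

Initial rate:
Weight = 188 lb ÷ 2.2 lb/kg = 85.45455 kg
Dose = 69 mcg/kg/min × 85.45455 kg = 5896.364 mcg/min
5896.364 mcg/min × 60 min/hr = 353781.8 mcg/hr
Concentration = 1173 mg ÷ 82 mL = 14.30488 mg/mL = 14304.88 mcg/mL
Rate = 353781.8 mcg/hr ÷ 14304.88 mcg/mL = 24.73155 mL/hr
Volume infused so far = 24.73155 mL/hr × 0.8 hr = 19.78524 mL
Volume remaining = 82 − 19.78524 = 62.21476 mL
New rate:
Dose = 62 mcg/kg/min × 85.45455 kg = 5298.182 mcg/min
5298.182 mcg/min × 60 min/hr = 317890.9 mcg/hr
Rate = 317890.9 mcg/hr ÷ 14304.88 mcg/mL = 22.22255 mL/hr
Time remaining = 62.21476 mL ÷ 22.22255 mL/hr = 2.799623 hr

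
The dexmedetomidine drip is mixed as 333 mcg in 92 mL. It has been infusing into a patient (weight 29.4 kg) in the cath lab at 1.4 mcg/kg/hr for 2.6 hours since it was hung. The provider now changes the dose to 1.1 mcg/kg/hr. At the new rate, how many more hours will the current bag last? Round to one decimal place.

Initial rate:
Dose = 1.4 mcg/kg/hr × 29.4 kg = 41.16 mcg/hr
Concentration = 333 mcg ÷ 92 mL = 3.619565 mcg/mL
Rate = 41.16 mcg/hr ÷ 3.619565 mcg/mL = 11.37153 mL/hr
Volume infused so far = 11.37153 mL/hr × 2.6 hr = 29.56598 mL
Volume remaining = 92 − 29.56598 = 62.43402 mL
New rate:
Dose = 1.1 mcg/kg/hr × 29.4 kg = 32.34 mcg/hr
Rate = 32.34 mcg/hr ÷ 3.619565 mcg/mL = 8.934775 mL/hr
Time remaining = 62.43402 mL ÷ 8.934775 mL/hr = 6.987755 hr

7.0 hours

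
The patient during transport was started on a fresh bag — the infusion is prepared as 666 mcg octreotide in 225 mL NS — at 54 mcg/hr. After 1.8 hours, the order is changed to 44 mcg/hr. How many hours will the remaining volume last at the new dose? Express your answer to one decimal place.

12.9 hours

Initial rate:
Concentration = 666 mcg ÷ 225 mL = 2.96 mcg/mL
Rate = 54 mcg/hr ÷ 2.96 mcg/mL = 18.24324 mL/hr
Volume infused so far = 18.24324 mL/hr × 1.8 hr = 32.83784 mL
Volume remaining = 225 − 32.83784 = 192.1622 mL
New rate:
Rate = 44 mcg/hr ÷ 2.96 mcg/mL = 14.86486 mL/hr
Time remaining = 192.1622 mL ÷ 14.86486 mL/hr = 12.92727 hr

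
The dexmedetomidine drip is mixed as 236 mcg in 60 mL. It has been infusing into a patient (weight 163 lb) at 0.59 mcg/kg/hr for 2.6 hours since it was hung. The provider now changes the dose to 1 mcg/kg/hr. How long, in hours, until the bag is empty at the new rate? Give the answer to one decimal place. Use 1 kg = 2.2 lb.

Initial rate:
Weight = 163 lb ÷ 2.2 lb/kg = 74.09091 kg
Dose = 0.59 mcg/kg/hr × 74.09091 kg = 43.71364 mcg/hr
Concentration = 236 mcg ÷ 60 mL = 3.933333 mcg/mL
Rate = 43.71364 mcg/hr ÷ 3.933333 mcg/mL = 11.11364 mL/hr
Volume infused so far = 11.11364 mL/hr × 2.6 hr = 28.89545 mL
Volume remaining = 60 − 28.89545 = 31.10455 mL
New rate:
Dose = 1 mcg/kg/hr × 74.09091 kg = 74.09091 mcg/hr
Rate = 74.09091 mcg/hr ÷ 3.933333 mcg/mL = 18.83667 mL/hr
Time remaining = 31.10455 mL ÷ 18.83667 mL/hr = 1.651276 hr

1.7 hours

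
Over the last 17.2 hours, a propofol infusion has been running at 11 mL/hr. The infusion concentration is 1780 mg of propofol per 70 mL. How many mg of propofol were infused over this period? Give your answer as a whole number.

4811 mg

Concentration = 1780 mg ÷ 70 mL = 25.42857 mg/mL
Drug rate = 11 mL/hr × 25.42857 mg/mL = 279.7143 mg/hr
Total = 279.7143 mg/hr × 17.2 hr = 4811.086 mg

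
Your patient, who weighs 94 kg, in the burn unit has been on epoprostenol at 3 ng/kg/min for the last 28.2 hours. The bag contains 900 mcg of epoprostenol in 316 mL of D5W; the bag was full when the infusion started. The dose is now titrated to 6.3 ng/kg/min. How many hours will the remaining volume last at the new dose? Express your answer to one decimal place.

Initial rate:
Dose = 3 ng/kg/min × 94 kg = 282 ng/min
282 ng/min × 60 min/hr = 16920 ng/hr
Concentration = 900 mcg ÷ 316 mL = 2.848101 mcg/mL = 2848.101 ng/mL
Rate = 16920 ng/hr ÷ 2848.101 ng/mL = 5.9408 mL/hr
Volume infused so far = 5.9408 mL/hr × 28.2 hr = 167.5306 mL
Volume remaining = 316 − 167.5306 = 148.4694 mL
New rate:
Dose = 6.3 ng/kg/min × 94 kg = 592.2 ng/min
592.2 ng/min × 60 min/hr = 35532 ng/hr
Rate = 35532 ng/hr ÷ 2848.101 ng/mL = 12.47568 mL/hr
Time remaining = 148.4694 mL ÷ 12.47568 mL/hr = 11.90071 hr

11.9 hours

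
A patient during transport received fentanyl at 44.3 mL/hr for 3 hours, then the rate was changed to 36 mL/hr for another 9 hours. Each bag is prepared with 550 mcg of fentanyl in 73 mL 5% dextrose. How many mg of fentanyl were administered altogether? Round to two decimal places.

3.44 mg

Concentration = 550 mcg ÷ 73 mL = 7.534247 mcg/mL
Stage 1: 44.3 mL/hr × 3 hr = 132.9 mL → 132.9 mL × 7.534247 mcg/mL = 1001.301 mcg
Stage 2: 36 mL/hr × 9 hr = 324 mL → 324 mL × 7.534247 mcg/mL = 2441.096 mcg
Total = 1001.301 + 2441.096 = 3442.397 mcg = 3.442397 mg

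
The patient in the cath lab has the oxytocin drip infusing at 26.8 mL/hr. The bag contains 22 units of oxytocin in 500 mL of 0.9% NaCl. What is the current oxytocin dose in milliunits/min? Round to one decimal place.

Concentration = 22 units ÷ 500 mL = 0.044 units/mL = 44 milliunits/mL
Drug rate = 26.8 mL/hr × 44 milliunits/mL = 1179.2 milliunits/hr
1179.2 milliunits/hr ÷ 60 min/hr = 19.65333 milliunits/min

19.7 milliunits/min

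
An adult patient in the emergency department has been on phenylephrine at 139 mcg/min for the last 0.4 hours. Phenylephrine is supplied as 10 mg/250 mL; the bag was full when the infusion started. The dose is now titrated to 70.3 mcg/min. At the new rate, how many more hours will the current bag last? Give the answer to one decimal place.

1.6 hours

Initial rate:
139 mcg/min × 60 min/hr = 8340 mcg/hr
Concentration = 10 mg ÷ 250 mL = 0.04 mg/mL = 40 mcg/mL
Rate = 8340 mcg/hr ÷ 40 mcg/mL = 208.5 mL/hr
Volume infused so far = 208.5 mL/hr × 0.4 hr = 83.4 mL
Volume remaining = 250 − 83.4 = 166.6 mL
New rate:
70.3 mcg/min × 60 min/hr = 4218 mcg/hr
Rate = 4218 mcg/hr ÷ 40 mcg/mL = 105.45 mL/hr
Time remaining = 166.6 mL ÷ 105.45 mL/hr = 1.579896 hr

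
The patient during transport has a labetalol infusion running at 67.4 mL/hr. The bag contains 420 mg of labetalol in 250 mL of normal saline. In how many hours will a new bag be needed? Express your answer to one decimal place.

3.7 hours

Duration = 250 mL ÷ 67.4 mL/hr = 3.709199 hr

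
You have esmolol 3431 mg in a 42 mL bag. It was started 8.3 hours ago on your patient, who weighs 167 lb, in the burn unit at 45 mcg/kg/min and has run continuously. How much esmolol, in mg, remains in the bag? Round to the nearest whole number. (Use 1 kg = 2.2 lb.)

1730 mg

Weight = 167 lb ÷ 2.2 lb/kg = 75.90909 kg
Dose = 45 mcg/kg/min × 75.90909 kg = 3415.909 mcg/min
3415.909 mcg/min × 60 min/hr = 204954.5 mcg/hr
Concentration = 3431 mg ÷ 42 mL = 81.69048 mg/mL = 81690.48 mcg/mL
Rate = 204954.5 mcg/hr ÷ 81690.48 mcg/mL = 2.508916 mL/hr
Volume infused = 2.508916 mL/hr × 8.3 hr = 20.824 mL
Volume remaining = 42 − 20.824 = 21.176 mL
Drug remaining = 21.176 mL × 81690.48 mcg/mL = 1729877 mcg = 1729.877 mg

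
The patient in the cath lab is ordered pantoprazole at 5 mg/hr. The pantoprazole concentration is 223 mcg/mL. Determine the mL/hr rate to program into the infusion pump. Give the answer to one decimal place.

Concentration = 223 mcg/mL = 0.223 mg/mL
Rate = 5 mg/hr ÷ 0.223 mg/mL = 22.42152 mL/hr

22.4 mL/hr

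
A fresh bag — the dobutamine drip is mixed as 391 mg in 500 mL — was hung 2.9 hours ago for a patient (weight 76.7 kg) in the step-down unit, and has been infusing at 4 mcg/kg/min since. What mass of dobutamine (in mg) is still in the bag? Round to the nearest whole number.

Dose = 4 mcg/kg/min × 76.7 kg = 306.8 mcg/min
306.8 mcg/min × 60 min/hr = 18408 mcg/hr
Concentration = 391 mg ÷ 500 mL = 0.782 mg/mL = 782 mcg/mL
Rate = 18408 mcg/hr ÷ 782 mcg/mL = 23.53964 mL/hr
Volume infused = 23.53964 mL/hr × 2.9 hr = 68.26496 mL
Volume remaining = 500 − 68.26496 = 431.735 mL
Drug remaining = 431.735 mL × 782 mcg/mL = 337616.8 mcg = 337.6168 mg

338 mg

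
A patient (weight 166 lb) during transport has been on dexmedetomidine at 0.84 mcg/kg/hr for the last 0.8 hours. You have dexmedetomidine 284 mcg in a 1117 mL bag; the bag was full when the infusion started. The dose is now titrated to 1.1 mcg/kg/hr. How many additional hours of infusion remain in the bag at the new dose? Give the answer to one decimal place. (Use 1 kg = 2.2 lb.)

2.8 hours

Initial rate:
Weight = 166 lb ÷ 2.2 lb/kg = 75.45455 kg
Dose = 0.84 mcg/kg/hr × 75.45455 kg = 63.38182 mcg/hr
Concentration = 284 mcg ÷ 1117 mL = 0.2542525 mcg/mL
Rate = 63.38182 mcg/hr ÷ 0.2542525 mcg/mL = 249.2869 mL/hr
Volume infused so far = 249.2869 mL/hr × 0.8 hr = 199.4296 mL
Volume remaining = 1117 − 199.4296 = 917.5704 mL
New rate:
Dose = 1.1 mcg/kg/hr × 75.45455 kg = 83 mcg/hr
Rate = 83 mcg/hr ÷ 0.2542525 mcg/mL = 326.4472 mL/hr
Time remaining = 917.5704 mL ÷ 326.4472 mL/hr = 2.810778 hr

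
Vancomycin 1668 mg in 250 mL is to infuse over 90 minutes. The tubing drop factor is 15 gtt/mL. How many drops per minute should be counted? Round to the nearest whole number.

42 gtt/min

250 mL ÷ (90 min) = 2.777778 mL/min
2.777778 mL/min × 15 gtt/mL = 41.66667 gtt/min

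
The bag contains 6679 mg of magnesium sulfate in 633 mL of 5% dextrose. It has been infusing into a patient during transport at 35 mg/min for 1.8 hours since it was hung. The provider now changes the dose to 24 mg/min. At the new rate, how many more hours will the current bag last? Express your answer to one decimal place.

Initial rate:
35 mg/min × 60 min/hr = 2100 mg/hr
Concentration = 6679 mg ÷ 633 mL = 10.55134 mg/mL
Rate = 2100 mg/hr ÷ 10.55134 mg/mL = 199.0268 mL/hr
Volume infused so far = 199.0268 mL/hr × 1.8 hr = 358.2482 mL
Volume remaining = 633 − 358.2482 = 274.7518 mL
New rate:
24 mg/min × 60 min/hr = 1440 mg/hr
Rate = 1440 mg/hr ÷ 10.55134 mg/mL = 136.4755 mL/hr
Time remaining = 274.7518 mL ÷ 136.4755 mL/hr = 2.013194 hr

2.0 hours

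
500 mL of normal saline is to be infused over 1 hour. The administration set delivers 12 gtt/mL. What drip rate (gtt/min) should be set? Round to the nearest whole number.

100 gtt/min

500 mL ÷ (1 hr × 60 = 60 min) = 8.333333 mL/min
8.333333 mL/min × 12 gtt/mL = 100 gtt/min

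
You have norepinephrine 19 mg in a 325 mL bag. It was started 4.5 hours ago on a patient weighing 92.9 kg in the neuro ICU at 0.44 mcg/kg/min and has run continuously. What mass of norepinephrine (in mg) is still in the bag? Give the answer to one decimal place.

8.0 mg

Dose = 0.44 mcg/kg/min × 92.9 kg = 40.876 mcg/min
40.876 mcg/min × 60 min/hr = 2452.56 mcg/hr
Concentration = 19 mg ÷ 325 mL = 0.05846154 mg/mL = 58.46154 mcg/mL
Rate = 2452.56 mcg/hr ÷ 58.46154 mcg/mL = 41.95168 mL/hr
Volume infused = 41.95168 mL/hr × 4.5 hr = 188.7826 mL
Volume remaining = 325 − 188.7826 = 136.2174 mL
Drug remaining = 136.2174 mL × 58.46154 mcg/mL = 7963.48 mcg = 7.96348 mg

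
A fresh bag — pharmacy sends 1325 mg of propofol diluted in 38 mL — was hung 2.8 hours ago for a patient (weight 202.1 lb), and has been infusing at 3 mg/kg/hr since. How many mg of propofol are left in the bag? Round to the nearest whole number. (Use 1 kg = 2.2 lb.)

553 mg

Weight = 202.1 lb ÷ 2.2 lb/kg = 91.86364 kg
Dose = 3 mg/kg/hr × 91.86364 kg = 275.5909 mg/hr
Concentration = 1325 mg ÷ 38 mL = 34.86842 mg/mL
Rate = 275.5909 mg/hr ÷ 34.86842 mg/mL = 7.903739 mL/hr
Volume infused = 7.903739 mL/hr × 2.8 hr = 22.13047 mL
Volume remaining = 38 − 22.13047 = 15.86953 mL
Drug remaining = 15.86953 mL × 34.86842 mg/mL = 553.3455 mg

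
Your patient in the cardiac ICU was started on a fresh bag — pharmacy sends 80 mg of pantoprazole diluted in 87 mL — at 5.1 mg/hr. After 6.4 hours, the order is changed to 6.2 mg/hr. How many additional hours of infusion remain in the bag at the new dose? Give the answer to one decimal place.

Initial rate:
Concentration = 80 mg ÷ 87 mL = 0.9195402 mg/mL
Rate = 5.1 mg/hr ÷ 0.9195402 mg/mL = 5.54625 mL/hr
Volume infused so far = 5.54625 mL/hr × 6.4 hr = 35.496 mL
Volume remaining = 87 − 35.496 = 51.504 mL
New rate:
Rate = 6.2 mg/hr ÷ 0.9195402 mg/mL = 6.7425 mL/hr
Time remaining = 51.504 mL ÷ 6.7425 mL/hr = 7.63871 hr

7.6 hours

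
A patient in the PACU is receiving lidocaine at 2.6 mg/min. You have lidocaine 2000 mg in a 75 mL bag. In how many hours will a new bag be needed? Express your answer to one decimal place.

12.8 hours

2.6 mg/min × 60 min/hr = 156 mg/hr
Concentration = 2000 mg ÷ 75 mL = 26.66667 mg/mL
Rate = 156 mg/hr ÷ 26.66667 mg/mL = 5.85 mL/hr
Duration = 75 mL ÷ 5.85 mL/hr = 12.82051 hr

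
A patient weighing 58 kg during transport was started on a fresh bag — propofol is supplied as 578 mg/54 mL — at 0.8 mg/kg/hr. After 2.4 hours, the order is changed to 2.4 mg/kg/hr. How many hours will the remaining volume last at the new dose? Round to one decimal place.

3.4 hours

Initial rate:
Dose = 0.8 mg/kg/hr × 58 kg = 46.4 mg/hr
Concentration = 578 mg ÷ 54 mL = 10.7037 mg/mL
Rate = 46.4 mg/hr ÷ 10.7037 mg/mL = 4.334948 mL/hr
Volume infused so far = 4.334948 mL/hr × 2.4 hr = 10.40388 mL
Volume remaining = 54 − 10.40388 = 43.59612 mL
New rate:
Dose = 2.4 mg/kg/hr × 58 kg = 139.2 mg/hr
Rate = 139.2 mg/hr ÷ 10.7037 mg/mL = 13.00484 mL/hr
Time remaining = 43.59612 mL ÷ 13.00484 mL/hr = 3.352299 hr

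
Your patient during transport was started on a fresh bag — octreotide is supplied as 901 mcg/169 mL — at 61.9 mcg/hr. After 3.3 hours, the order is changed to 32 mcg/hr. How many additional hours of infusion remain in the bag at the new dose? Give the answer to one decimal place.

Initial rate:
Concentration = 901 mcg ÷ 169 mL = 5.331361 mcg/mL
Rate = 61.9 mcg/hr ÷ 5.331361 mcg/mL = 11.61054 mL/hr
Volume infused so far = 11.61054 mL/hr × 3.3 hr = 38.31479 mL
Volume remaining = 169 − 38.31479 = 130.6852 mL
New rate:
Rate = 32 mcg/hr ÷ 5.331361 mcg/mL = 6.00222 mL/hr
Time remaining = 130.6852 mL ÷ 6.00222 mL/hr = 21.77281 hr

21.8 hours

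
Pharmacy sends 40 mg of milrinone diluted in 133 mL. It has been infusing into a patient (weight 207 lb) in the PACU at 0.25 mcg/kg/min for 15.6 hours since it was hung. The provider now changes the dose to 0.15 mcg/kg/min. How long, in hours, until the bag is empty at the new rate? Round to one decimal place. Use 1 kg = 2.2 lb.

21.2 hours

Initial rate:
Weight = 207 lb ÷ 2.2 lb/kg = 94.09091 kg
Dose = 0.25 mcg/kg/min × 94.09091 kg = 23.52273 mcg/min
23.52273 mcg/min × 60 min/hr = 1411.364 mcg/hr
Concentration = 40 mg ÷ 133 mL = 0.3007519 mg/mL = 300.7519 mcg/mL
Rate = 1411.364 mcg/hr ÷ 300.7519 mcg/mL = 4.692784 mL/hr
Volume infused so far = 4.692784 mL/hr × 15.6 hr = 73.20743 mL
Volume remaining = 133 − 73.20743 = 59.79257 mL
New rate:
Dose = 0.15 mcg/kg/min × 94.09091 kg = 14.11364 mcg/min
14.11364 mcg/min × 60 min/hr = 846.8182 mcg/hr
Rate = 846.8182 mcg/hr ÷ 300.7519 mcg/mL = 2.81567 mL/hr
Time remaining = 59.79257 mL ÷ 2.81567 mL/hr = 21.23564 hr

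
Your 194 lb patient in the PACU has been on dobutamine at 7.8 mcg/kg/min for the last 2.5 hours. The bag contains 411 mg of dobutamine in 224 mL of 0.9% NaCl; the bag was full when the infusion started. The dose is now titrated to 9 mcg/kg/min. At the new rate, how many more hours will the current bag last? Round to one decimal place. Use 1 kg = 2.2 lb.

Initial rate:
Weight = 194 lb ÷ 2.2 lb/kg = 88.18182 kg
Dose = 7.8 mcg/kg/min × 88.18182 kg = 687.8182 mcg/min
687.8182 mcg/min × 60 min/hr = 41269.09 mcg/hr
Concentration = 411 mg ÷ 224 mL = 1.834821 mg/mL = 1834.821 mcg/mL
Rate = 41269.09 mcg/hr ÷ 1834.821 mcg/mL = 22.49216 mL/hr
Volume infused so far = 22.49216 mL/hr × 2.5 hr = 56.23039 mL
Volume remaining = 224 − 56.23039 = 167.7696 mL
New rate:
Dose = 9 mcg/kg/min × 88.18182 kg = 793.6364 mcg/min
793.6364 mcg/min × 60 min/hr = 47618.18 mcg/hr
Rate = 47618.18 mcg/hr ÷ 1834.821 mcg/mL = 25.95249 mL/hr
Time remaining = 167.7696 mL ÷ 25.95249 mL/hr = 6.46449 hr

6.5 hours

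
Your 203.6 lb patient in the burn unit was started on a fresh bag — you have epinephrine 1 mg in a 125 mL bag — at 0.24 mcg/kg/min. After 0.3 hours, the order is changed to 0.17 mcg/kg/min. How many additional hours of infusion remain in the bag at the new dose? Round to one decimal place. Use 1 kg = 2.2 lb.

Initial rate:
Weight = 203.6 lb ÷ 2.2 lb/kg = 92.54545 kg
Dose = 0.24 mcg/kg/min × 92.54545 kg = 22.21091 mcg/min
22.21091 mcg/min × 60 min/hr = 1332.655 mcg/hr
Concentration = 1 mg ÷ 125 mL = 0.008 mg/mL = 8 mcg/mL
Rate = 1332.655 mcg/hr ÷ 8 mcg/mL = 166.5818 mL/hr
Volume infused so far = 166.5818 mL/hr × 0.3 hr = 49.97455 mL
Volume remaining = 125 − 49.97455 = 75.02545 mL
New rate:
Dose = 0.17 mcg/kg/min × 92.54545 kg = 15.73273 mcg/min
15.73273 mcg/min × 60 min/hr = 943.9636 mcg/hr
Rate = 943.9636 mcg/hr ÷ 8 mcg/mL = 117.9955 mL/hr
Time remaining = 75.02545 mL ÷ 117.9955 mL/hr = 0.6358334 hr

0.6 hours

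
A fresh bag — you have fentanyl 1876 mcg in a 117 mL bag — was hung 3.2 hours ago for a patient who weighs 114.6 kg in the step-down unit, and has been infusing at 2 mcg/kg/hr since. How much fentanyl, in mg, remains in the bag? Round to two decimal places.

1.14 mg

Dose = 2 mcg/kg/hr × 114.6 kg = 229.2 mcg/hr
Concentration = 1876 mcg ÷ 117 mL = 16.03419 mcg/mL
Rate = 229.2 mcg/hr ÷ 16.03419 mcg/mL = 14.29446 mL/hr
Volume infused = 14.29446 mL/hr × 3.2 hr = 45.74226 mL
Volume remaining = 117 − 45.74226 = 71.25774 mL
Drug remaining = 71.25774 mL × 16.03419 mcg/mL = 1142.56 mcg = 1.14256 mg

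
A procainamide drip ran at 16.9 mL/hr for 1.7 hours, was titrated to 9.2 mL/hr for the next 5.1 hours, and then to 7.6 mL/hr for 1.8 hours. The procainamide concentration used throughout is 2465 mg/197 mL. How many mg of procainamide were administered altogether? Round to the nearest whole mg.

Concentration = 2465 mg ÷ 197 mL = 12.51269 mg/mL
Stage 1: 16.9 mL/hr × 1.7 hr = 28.73 mL → 28.73 mL × 12.51269 mg/mL = 359.4896 mg
Stage 2: 9.2 mL/hr × 5.1 hr = 46.92 mL → 46.92 mL × 12.51269 mg/mL = 587.0954 mg
Stage 3: 7.6 mL/hr × 1.8 hr = 13.68 mL → 13.68 mL × 12.51269 mg/mL = 171.1736 mg
Total = 359.4896 + 587.0954 + 171.1736 = 1117.759 mg

1118 mg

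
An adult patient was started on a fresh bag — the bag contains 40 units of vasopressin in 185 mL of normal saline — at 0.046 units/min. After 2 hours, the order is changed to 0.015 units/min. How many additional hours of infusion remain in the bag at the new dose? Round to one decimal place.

38.3 hours

Initial rate:
0.046 units/min × 60 min/hr = 2.76 units/hr
Concentration = 40 units ÷ 185 mL = 0.2162162 units/mL
Rate = 2.76 units/hr ÷ 0.2162162 units/mL = 12.765 mL/hr
Volume infused so far = 12.765 mL/hr × 2 hr = 25.53 mL
Volume remaining = 185 − 25.53 = 159.47 mL
New rate:
0.015 units/min × 60 min/hr = 0.9 units/hr
Rate = 0.9 units/hr ÷ 0.2162162 units/mL = 4.1625 mL/hr
Time remaining = 159.47 mL ÷ 4.1625 mL/hr = 38.31111 hr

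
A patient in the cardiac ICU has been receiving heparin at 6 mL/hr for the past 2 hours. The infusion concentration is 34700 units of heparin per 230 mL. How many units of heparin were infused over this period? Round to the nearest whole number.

Concentration = 34700 units ÷ 230 mL = 150.8696 units/mL
Drug rate = 6 mL/hr × 150.8696 units/mL = 905.2174 units/hr
Total = 905.2174 units/hr × 2 hr = 1810.435 units

1810 units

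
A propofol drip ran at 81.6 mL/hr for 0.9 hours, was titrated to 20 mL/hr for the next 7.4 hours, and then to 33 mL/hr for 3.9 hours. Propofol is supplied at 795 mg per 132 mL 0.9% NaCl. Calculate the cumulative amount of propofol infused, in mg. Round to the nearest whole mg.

2109 mg

Concentration = 795 mg ÷ 132 mL = 6.022727 mg/mL
Stage 1: 81.6 mL/hr × 0.9 hr = 73.44 mL → 73.44 mL × 6.022727 mg/mL = 442.3091 mg
Stage 2: 20 mL/hr × 7.4 hr = 148 mL → 148 mL × 6.022727 mg/mL = 891.3636 mg
Stage 3: 33 mL/hr × 3.9 hr = 128.7 mL → 128.7 mL × 6.022727 mg/mL = 775.125 mg
Total = 442.3091 + 891.3636 + 775.125 = 2108.798 mg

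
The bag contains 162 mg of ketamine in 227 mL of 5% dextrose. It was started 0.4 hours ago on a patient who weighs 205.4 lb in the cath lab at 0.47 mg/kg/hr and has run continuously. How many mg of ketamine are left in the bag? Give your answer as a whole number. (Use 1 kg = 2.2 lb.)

144 mg

Weight = 205.4 lb ÷ 2.2 lb/kg = 93.36364 kg
Dose = 0.47 mg/kg/hr × 93.36364 kg = 43.88091 mg/hr
Concentration = 162 mg ÷ 227 mL = 0.7136564 mg/mL
Rate = 43.88091 mg/hr ÷ 0.7136564 mg/mL = 61.48745 mL/hr
Volume infused = 61.48745 mL/hr × 0.4 hr = 24.59498 mL
Volume remaining = 227 − 24.59498 = 202.405 mL
Drug remaining = 202.405 mL × 0.7136564 mg/mL = 144.4476 mg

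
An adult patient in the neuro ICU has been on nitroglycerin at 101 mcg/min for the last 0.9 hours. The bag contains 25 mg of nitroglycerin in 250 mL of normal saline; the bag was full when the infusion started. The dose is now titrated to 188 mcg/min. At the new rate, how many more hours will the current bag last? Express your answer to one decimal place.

1.7 hours

Initial rate:
101 mcg/min × 60 min/hr = 6060 mcg/hr
Concentration = 25 mg ÷ 250 mL = 0.1 mg/mL = 100 mcg/mL
Rate = 6060 mcg/hr ÷ 100 mcg/mL = 60.6 mL/hr
Volume infused so far = 60.6 mL/hr × 0.9 hr = 54.54 mL
Volume remaining = 250 − 54.54 = 195.46 mL
New rate:
188 mcg/min × 60 min/hr = 11280 mcg/hr
Rate = 11280 mcg/hr ÷ 100 mcg/mL = 112.8 mL/hr
Time remaining = 195.46 mL ÷ 112.8 mL/hr = 1.732801 hr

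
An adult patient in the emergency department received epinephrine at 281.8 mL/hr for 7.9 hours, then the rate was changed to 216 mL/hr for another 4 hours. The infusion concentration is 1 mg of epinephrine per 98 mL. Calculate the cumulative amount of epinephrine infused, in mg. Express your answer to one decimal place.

Concentration = 1 mg ÷ 98 mL = 0.01020408 mg/mL
Stage 1: 281.8 mL/hr × 7.9 hr = 2226.22 mL → 2226.22 mL × 0.01020408 mg/mL = 22.71653 mg
Stage 2: 216 mL/hr × 4 hr = 864 mL → 864 mL × 0.01020408 mg/mL = 8.816327 mg
Total = 22.71653 + 8.816327 = 31.53286 mg

31.5 mg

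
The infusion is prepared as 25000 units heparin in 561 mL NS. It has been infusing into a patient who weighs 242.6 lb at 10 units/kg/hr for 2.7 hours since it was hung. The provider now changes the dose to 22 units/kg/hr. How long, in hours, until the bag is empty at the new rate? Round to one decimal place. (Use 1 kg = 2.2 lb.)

9.1 hours

Initial rate:
Weight = 242.6 lb ÷ 2.2 lb/kg = 110.2727 kg
Dose = 10 units/kg/hr × 110.2727 kg = 1102.727 units/hr
Concentration = 25000 units ÷ 561 mL = 44.56328 units/mL
Rate = 1102.727 units/hr ÷ 44.56328 units/mL = 24.7452 mL/hr
Volume infused so far = 24.7452 mL/hr × 2.7 hr = 66.81204 mL
Volume remaining = 561 − 66.81204 = 494.188 mL
New rate:
Dose = 22 units/kg/hr × 110.2727 kg = 2426 units/hr
Rate = 2426 units/hr ÷ 44.56328 units/mL = 54.43944 mL/hr
Time remaining = 494.188 mL ÷ 54.43944 mL/hr = 9.077756 hr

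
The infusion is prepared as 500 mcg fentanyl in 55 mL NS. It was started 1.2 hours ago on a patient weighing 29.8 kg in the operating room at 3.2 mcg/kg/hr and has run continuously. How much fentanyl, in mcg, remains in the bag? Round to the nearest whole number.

386 mcg

Dose = 3.2 mcg/kg/hr × 29.8 kg = 95.36 mcg/hr
Concentration = 500 mcg ÷ 55 mL = 9.090909 mcg/mL
Rate = 95.36 mcg/hr ÷ 9.090909 mcg/mL = 10.4896 mL/hr
Volume infused = 10.4896 mL/hr × 1.2 hr = 12.58752 mL
Volume remaining = 55 − 12.58752 = 42.41248 mL
Drug remaining = 42.41248 mL × 9.090909 mcg/mL = 385.568 mcg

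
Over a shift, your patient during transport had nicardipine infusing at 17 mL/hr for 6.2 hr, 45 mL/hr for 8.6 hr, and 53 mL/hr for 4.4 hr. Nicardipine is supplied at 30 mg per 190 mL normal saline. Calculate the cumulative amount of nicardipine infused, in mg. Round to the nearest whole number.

115 mg

Concentration = 30 mg ÷ 190 mL = 0.1578947 mg/mL
Stage 1: 17 mL/hr × 6.2 hr = 105.4 mL → 105.4 mL × 0.1578947 mg/mL = 16.64211 mg
Stage 2: 45 mL/hr × 8.6 hr = 387 mL → 387 mL × 0.1578947 mg/mL = 61.10526 mg
Stage 3: 53 mL/hr × 4.4 hr = 233.2 mL → 233.2 mL × 0.1578947 mg/mL = 36.82105 mg
Total = 16.64211 + 61.10526 + 36.82105 = 114.5684 mg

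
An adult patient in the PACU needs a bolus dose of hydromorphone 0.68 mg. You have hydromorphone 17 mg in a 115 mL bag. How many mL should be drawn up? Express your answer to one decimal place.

Concentration = 17 mg ÷ 115 mL = 0.1478261 mg/mL
Volume = 0.68 mg ÷ 0.1478261 mg/mL = 4.6 mL

4.6 mL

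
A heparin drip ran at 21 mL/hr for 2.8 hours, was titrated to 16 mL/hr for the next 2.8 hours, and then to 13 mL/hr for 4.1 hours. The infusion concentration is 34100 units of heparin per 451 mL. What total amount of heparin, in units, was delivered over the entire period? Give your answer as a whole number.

11863 units

Concentration = 34100 units ÷ 451 mL = 75.60976 units/mL
Stage 1: 21 mL/hr × 2.8 hr = 58.8 mL → 58.8 mL × 75.60976 units/mL = 4445.854 units
Stage 2: 16 mL/hr × 2.8 hr = 44.8 mL → 44.8 mL × 75.60976 units/mL = 3387.317 units
Stage 3: 13 mL/hr × 4.1 hr = 53.3 mL → 53.3 mL × 75.60976 units/mL = 4030 units
Total = 4445.854 + 3387.317 + 4030 = 11863.17 units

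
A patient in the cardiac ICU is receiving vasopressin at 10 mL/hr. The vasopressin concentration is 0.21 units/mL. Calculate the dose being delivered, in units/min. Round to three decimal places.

Drug rate = 10 mL/hr × 0.21 units/mL = 2.1 units/hr
2.1 units/hr ÷ 60 min/hr = 0.035 units/min

0.035 units/min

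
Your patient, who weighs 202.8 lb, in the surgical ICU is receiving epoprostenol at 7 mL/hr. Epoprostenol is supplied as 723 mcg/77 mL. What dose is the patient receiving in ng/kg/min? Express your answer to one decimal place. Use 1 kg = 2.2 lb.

Weight = 202.8 lb ÷ 2.2 lb/kg = 92.18182 kg
Concentration = 723 mcg ÷ 77 mL = 9.38961 mcg/mL = 9389.61 ng/mL
Drug rate = 7 mL/hr × 9389.61 ng/mL = 65727.27 ng/hr
65727.27 ng/hr ÷ 60 min/hr = 1095.455 ng/min
1095.455 ng/min ÷ 92.18182 kg = 11.88363 ng/kg/min

11.9 ng/kg/min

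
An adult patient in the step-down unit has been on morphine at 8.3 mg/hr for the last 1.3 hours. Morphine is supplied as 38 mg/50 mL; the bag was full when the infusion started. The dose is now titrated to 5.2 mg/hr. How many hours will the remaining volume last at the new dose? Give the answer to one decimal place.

Initial rate:
Concentration = 38 mg ÷ 50 mL = 0.76 mg/mL
Rate = 8.3 mg/hr ÷ 0.76 mg/mL = 10.92105 mL/hr
Volume infused so far = 10.92105 mL/hr × 1.3 hr = 14.19737 mL
Volume remaining = 50 − 14.19737 = 35.80263 mL
New rate:
Rate = 5.2 mg/hr ÷ 0.76 mg/mL = 6.842105 mL/hr
Time remaining = 35.80263 mL ÷ 6.842105 mL/hr = 5.232692 hr

5.2 hours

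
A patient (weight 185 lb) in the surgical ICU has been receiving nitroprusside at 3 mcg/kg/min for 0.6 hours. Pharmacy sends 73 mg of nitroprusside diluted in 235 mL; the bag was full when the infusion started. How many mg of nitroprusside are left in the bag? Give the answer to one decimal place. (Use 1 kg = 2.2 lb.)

63.9 mg

Weight = 185 lb ÷ 2.2 lb/kg = 84.09091 kg
Dose = 3 mcg/kg/min × 84.09091 kg = 252.2727 mcg/min
252.2727 mcg/min × 60 min/hr = 15136.36 mcg/hr
Concentration = 73 mg ÷ 235 mL = 0.3106383 mg/mL = 310.6383 mcg/mL
Rate = 15136.36 mcg/hr ÷ 310.6383 mcg/mL = 48.72665 mL/hr
Volume infused = 48.72665 mL/hr × 0.6 hr = 29.23599 mL
Volume remaining = 235 − 29.23599 = 205.764 mL
Drug remaining = 205.764 mL × 310.6383 mcg/mL = 63918.18 mcg = 63.91818 mg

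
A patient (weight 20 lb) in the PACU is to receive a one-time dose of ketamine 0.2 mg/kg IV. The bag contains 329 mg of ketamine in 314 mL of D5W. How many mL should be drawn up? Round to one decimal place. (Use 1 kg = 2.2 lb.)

Weight = 20 lb ÷ 2.2 lb/kg = 9.090909 kg
Dose = 0.2 mg/kg × 9.090909 kg = 1.818182 mg
Concentration = 329 mg ÷ 314 mL = 1.047771 mg/mL
Volume = 1.818182 mg ÷ 1.047771 mg/mL = 1.735286 mL

1.7 mL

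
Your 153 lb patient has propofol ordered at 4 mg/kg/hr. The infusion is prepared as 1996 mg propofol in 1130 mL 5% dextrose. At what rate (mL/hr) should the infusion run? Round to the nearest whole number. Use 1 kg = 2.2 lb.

Weight = 153 lb ÷ 2.2 lb/kg = 69.54545 kg
Dose = 4 mg/kg/hr × 69.54545 kg = 278.1818 mg/hr
Concentration = 1996 mg ÷ 1130 mL = 1.766372 mg/mL
Rate = 278.1818 mg/hr ÷ 1.766372 mg/mL = 157.4877 mL/hr

157 mL/hr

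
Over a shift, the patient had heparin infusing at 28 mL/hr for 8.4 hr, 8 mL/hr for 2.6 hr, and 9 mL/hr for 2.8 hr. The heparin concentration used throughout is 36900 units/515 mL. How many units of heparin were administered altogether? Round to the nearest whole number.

20148 units

Concentration = 36900 units ÷ 515 mL = 71.65049 units/mL
Stage 1: 28 mL/hr × 8.4 hr = 235.2 mL → 235.2 mL × 71.65049 units/mL = 16852.19 units
Stage 2: 8 mL/hr × 2.6 hr = 20.8 mL → 20.8 mL × 71.65049 units/mL = 1490.33 units
Stage 3: 9 mL/hr × 2.8 hr = 25.2 mL → 25.2 mL × 71.65049 units/mL = 1805.592 units
Total = 16852.19 + 1490.33 + 1805.592 = 20148.12 units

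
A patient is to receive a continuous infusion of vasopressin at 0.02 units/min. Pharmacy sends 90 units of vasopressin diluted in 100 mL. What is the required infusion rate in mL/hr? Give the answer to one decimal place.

1.3 mL/hr

0.02 units/min × 60 min/hr = 1.2 units/hr
Concentration = 90 units ÷ 100 mL = 0.9 units/mL
Rate = 1.2 units/hr ÷ 0.9 units/mL = 1.333333 mL/hr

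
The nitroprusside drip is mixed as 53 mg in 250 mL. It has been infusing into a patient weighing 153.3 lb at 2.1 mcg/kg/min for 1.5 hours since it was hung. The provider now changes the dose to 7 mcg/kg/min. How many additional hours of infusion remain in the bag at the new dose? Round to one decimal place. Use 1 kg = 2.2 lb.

1.4 hours

Initial rate:
Weight = 153.3 lb ÷ 2.2 lb/kg = 69.68182 kg
Dose = 2.1 mcg/kg/min × 69.68182 kg = 146.3318 mcg/min
146.3318 mcg/min × 60 min/hr = 8779.909 mcg/hr
Concentration = 53 mg ÷ 250 mL = 0.212 mg/mL = 212 mcg/mL
Rate = 8779.909 mcg/hr ÷ 212 mcg/mL = 41.41467 mL/hr
Volume infused so far = 41.41467 mL/hr × 1.5 hr = 62.122 mL
Volume remaining = 250 − 62.122 = 187.878 mL
New rate:
Dose = 7 mcg/kg/min × 69.68182 kg = 487.7727 mcg/min
487.7727 mcg/min × 60 min/hr = 29266.36 mcg/hr
Rate = 29266.36 mcg/hr ÷ 212 mcg/mL = 138.0489 mL/hr
Time remaining = 187.878 mL ÷ 138.0489 mL/hr = 1.360953 hr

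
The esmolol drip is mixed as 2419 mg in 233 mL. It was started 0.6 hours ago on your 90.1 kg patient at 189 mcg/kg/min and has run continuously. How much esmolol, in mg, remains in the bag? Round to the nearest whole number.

Dose = 189 mcg/kg/min × 90.1 kg = 17028.9 mcg/min
17028.9 mcg/min × 60 min/hr = 1021734 mcg/hr
Concentration = 2419 mg ÷ 233 mL = 10.38197 mg/mL = 10381.97 mcg/mL
Rate = 1021734 mcg/hr ÷ 10381.97 mcg/mL = 98.41423 mL/hr
Volume infused = 98.41423 mL/hr × 0.6 hr = 59.04854 mL
Volume remaining = 233 − 59.04854 = 173.9515 mL
Drug remaining = 173.9515 mL × 10381.97 mcg/mL = 1805960 mcg = 1805.96 mg

1806 mg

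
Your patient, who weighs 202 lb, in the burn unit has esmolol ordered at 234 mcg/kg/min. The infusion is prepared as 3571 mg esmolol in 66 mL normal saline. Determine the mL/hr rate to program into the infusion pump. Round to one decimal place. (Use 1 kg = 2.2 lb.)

Weight = 202 lb ÷ 2.2 lb/kg = 91.81818 kg
Dose = 234 mcg/kg/min × 91.81818 kg = 21485.45 mcg/min
21485.45 mcg/min × 60 min/hr = 1289127 mcg/hr
Concentration = 3571 mg ÷ 66 mL = 54.10606 mg/mL = 54106.06 mcg/mL
Rate = 1289127 mcg/hr ÷ 54106.06 mcg/mL = 23.82593 mL/hr

23.8 mL/hr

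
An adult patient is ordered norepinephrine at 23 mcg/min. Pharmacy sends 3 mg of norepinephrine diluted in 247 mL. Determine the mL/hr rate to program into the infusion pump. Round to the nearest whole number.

23 mcg/min × 60 min/hr = 1380 mcg/hr
Concentration = 3 mg ÷ 247 mL = 0.01214575 mg/mL = 12.14575 mcg/mL
Rate = 1380 mcg/hr ÷ 12.14575 mcg/mL = 113.62 mL/hr

114 mL/hr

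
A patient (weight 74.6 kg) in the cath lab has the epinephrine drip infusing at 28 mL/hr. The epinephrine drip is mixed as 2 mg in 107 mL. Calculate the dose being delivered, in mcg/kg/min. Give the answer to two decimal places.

Concentration = 2 mg ÷ 107 mL = 0.01869159 mg/mL = 18.69159 mcg/mL
Drug rate = 28 mL/hr × 18.69159 mcg/mL = 523.3645 mcg/hr
523.3645 mcg/hr ÷ 60 min/hr = 8.722741 mcg/min
8.722741 mcg/min ÷ 74.6 kg = 0.1169268 mcg/kg/min

0.12 mcg/kg/min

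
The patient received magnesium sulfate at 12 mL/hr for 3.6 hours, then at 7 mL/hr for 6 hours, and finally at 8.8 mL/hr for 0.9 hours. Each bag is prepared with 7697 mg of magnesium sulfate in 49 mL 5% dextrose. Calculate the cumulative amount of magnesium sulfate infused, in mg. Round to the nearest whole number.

14627 mg

Concentration = 7697 mg ÷ 49 mL = 157.0816 mg/mL
Stage 1: 12 mL/hr × 3.6 hr = 43.2 mL → 43.2 mL × 157.0816 mg/mL = 6785.927 mg
Stage 2: 7 mL/hr × 6 hr = 42 mL → 42 mL × 157.0816 mg/mL = 6597.429 mg
Stage 3: 8.8 mL/hr × 0.9 hr = 7.92 mL → 7.92 mL × 157.0816 mg/mL = 1244.087 mg
Total = 6785.927 + 6597.429 + 1244.087 = 14627.44 mg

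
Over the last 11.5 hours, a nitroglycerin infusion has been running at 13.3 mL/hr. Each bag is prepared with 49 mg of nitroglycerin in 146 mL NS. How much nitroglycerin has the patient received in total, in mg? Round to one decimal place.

51.3 mg

Concentration = 49 mg ÷ 146 mL = 0.3356164 mg/mL = 335.6164 mcg/mL
Drug rate = 13.3 mL/hr × 335.6164 mcg/mL = 4463.699 mcg/hr
Total = 4463.699 mcg/hr × 11.5 hr = 51332.53 mcg = 51.33253 mg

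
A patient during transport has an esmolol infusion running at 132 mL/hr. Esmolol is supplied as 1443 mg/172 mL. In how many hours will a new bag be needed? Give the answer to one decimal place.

1.3 hours

Duration = 172 mL ÷ 132 mL/hr = 1.30303 hr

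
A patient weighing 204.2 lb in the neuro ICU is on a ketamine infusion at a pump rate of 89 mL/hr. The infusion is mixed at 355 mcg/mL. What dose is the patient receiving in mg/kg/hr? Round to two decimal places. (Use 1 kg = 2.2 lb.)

0.34 mg/kg/hr

Weight = 204.2 lb ÷ 2.2 lb/kg = 92.81818 kg
Concentration = 355 mcg/mL = 0.355 mg/mL
Drug rate = 89 mL/hr × 0.355 mg/mL = 31.595 mg/hr
31.595 mg/hr ÷ 92.81818 kg = 0.3403967 mg/kg/hr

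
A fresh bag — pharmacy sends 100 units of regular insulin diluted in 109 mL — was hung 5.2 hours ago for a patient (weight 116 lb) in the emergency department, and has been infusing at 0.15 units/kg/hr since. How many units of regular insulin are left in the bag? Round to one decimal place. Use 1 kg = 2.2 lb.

Weight = 116 lb ÷ 2.2 lb/kg = 52.72727 kg
Dose = 0.15 units/kg/hr × 52.72727 kg = 7.909091 units/hr
Concentration = 100 units ÷ 109 mL = 0.9174312 units/mL
Rate = 7.909091 units/hr ÷ 0.9174312 units/mL = 8.620909 mL/hr
Volume infused = 8.620909 mL/hr × 5.2 hr = 44.82873 mL
Volume remaining = 109 − 44.82873 = 64.17127 mL
Drug remaining = 64.17127 mL × 0.9174312 units/mL = 58.87273 units

58.9 units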